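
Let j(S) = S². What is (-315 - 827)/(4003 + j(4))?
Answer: -1142/4019 ≈ -0.28415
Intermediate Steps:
(-315 - 827)/(4003 + j(4)) = (-315 - 827)/(4003 + 4²) = -1142/(4003 + 16) = -1142/4019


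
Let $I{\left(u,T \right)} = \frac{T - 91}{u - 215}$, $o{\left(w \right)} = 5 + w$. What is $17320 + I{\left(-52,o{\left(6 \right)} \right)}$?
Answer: $\frac{4624520}{267} \approx 17320.0$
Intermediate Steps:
$I{\left(u,T \right)} = \frac{-91 + T}{-215 + u}$
$17320 + I{\left(-52,o{\left(6 \right)} \right)} = 17320 + \frac{-91 + \left(5 + 6\right)}{-215 - 52} = 17320 + \frac{-91 + 11}{-267} = 17320 - - \frac{80}{267} = 17320 + \frac{80}{267} = \frac{4624520}{267}$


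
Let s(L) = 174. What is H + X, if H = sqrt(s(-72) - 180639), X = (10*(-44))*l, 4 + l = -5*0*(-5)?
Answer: 1760 + I*sqrt(180465) ≈ 1760.0 + 424.81*I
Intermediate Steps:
l = -4 (l = -4 - 5*0*(-5) = -4 + 0*(-5) = -4 + 0 = -4)
X = 1760 (X = (10*(-44))*(-4) = -440*(-4) = 1760)
H = I*sqrt(180465) (H = sqrt(174 - 180639) = sqrt(-180465) = I*sqrt(180465) ≈ 424.81*I)
H + X = I*sqrt(180465) + 1760 = 1760 + I*sqrt(180465)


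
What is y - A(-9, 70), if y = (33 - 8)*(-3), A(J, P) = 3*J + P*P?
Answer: -4948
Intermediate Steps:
A(J, P) = P² + 3*J (A(J, P) = 3*J + P² = P² + 3*J)
y = -75 (y = 25*(-3) = -75)
y - A(-9, 70) = -75 - (70² + 3*(-9)) = -75 - (4900 - 27) = -75 - 1*4873 = -75 - 4873 = -4948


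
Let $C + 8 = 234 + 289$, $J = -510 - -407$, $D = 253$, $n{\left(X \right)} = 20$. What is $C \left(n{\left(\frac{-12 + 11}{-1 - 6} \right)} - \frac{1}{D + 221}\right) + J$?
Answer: $\frac{4832863}{474} \approx 10196.0$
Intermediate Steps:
$J = -103$ ($J = -510 + 407 = -103$)
$C = 515$ ($C = -8 + \left(234 + 289\right) = -8 + 523 = 515$)
$C \left(n{\left(\frac{-12 + 11}{-1 - 6} \right)} - \frac{1}{D + 221}\right) + J = 515 \left(20 - \frac{1}{253 + 221}\right) - 103 = 515 \left(20 - \frac{1}{474}\right) - 103 = 515 \cdot \frac{9479}{474} - 103 = \frac{4881685}{474} - 103 = \frac{4832863}{474}$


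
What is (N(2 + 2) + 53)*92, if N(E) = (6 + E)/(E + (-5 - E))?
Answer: 4692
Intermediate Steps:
N(E) = -6/5 - E/5 (N(E) = (6 + E)/(-5) = (6 + E)*(-1/5) = -6/5 - E/5)
(N(2 + 2) + 53)*92 = ((-6/5 - (2 + 2)/5) + 53)*92 = ((-6/5 - 1/5*4) + 53)*92 = ((-6/5 - 4/5) + 53)*92 = (-2 + 53)*92 = 51*92 = 4692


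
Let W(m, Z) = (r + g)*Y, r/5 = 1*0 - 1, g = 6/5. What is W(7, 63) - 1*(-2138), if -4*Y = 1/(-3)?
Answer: 128261/60 ≈ 2137.7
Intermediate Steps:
g = 6/5 (g = 6*(⅕) = 6/5 ≈ 1.2000)
Y = 1/12 (Y = -¼/(-3) = -¼*(-⅓) = 1/12 ≈ 0.083333)
r = -5 (r = 5*(1*0 - 1) = 5*(0 - 1) = 5*(-1) = -5)
W(m, Z) = -19/60 (W(m, Z) = (-5 + 6/5)*(1/12) = -19/5*1/12 = -19/60)
W(7, 63) - 1*(-2138) = -19/60 - 1*(-2138) = -19/60 + 2138 = 128261/60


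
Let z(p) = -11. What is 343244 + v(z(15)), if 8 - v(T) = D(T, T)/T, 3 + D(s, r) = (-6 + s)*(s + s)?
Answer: 3776143/11 ≈ 3.4329e+5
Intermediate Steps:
D(s, r) = -3 + 2*s*(-6 + s) (D(s, r) = -3 + (-6 + s)*(s + s) = -3 + (-6 + s)*(2*s) = -3 + 2*s*(-6 + s))
v(T) = 8 - (-3 - 12*T + 2*T²)/T
343244 + v(z(15)) = 343244 + (20 - 2*(-11) + 3/(-11)) = 343244 + (20 + 22 + 3*(-1/11)) = 343244 + (20 + 22 - 3/11) = 343244 + 459/11 = 3776143/11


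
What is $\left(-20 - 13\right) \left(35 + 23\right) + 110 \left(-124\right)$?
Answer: $-15554$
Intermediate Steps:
$\left(-20 - 13\right) \left(35 + 23\right) + 110 \left(-124\right) = \left(-33\right) 58 - 13640 = -1914 - 13640 = -15554$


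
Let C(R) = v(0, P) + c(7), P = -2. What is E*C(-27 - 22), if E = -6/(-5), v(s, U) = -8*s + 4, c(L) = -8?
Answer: -24/5 ≈ -4.8000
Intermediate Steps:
v(s, U) = 4 - 8*s
E = 6/5 (E = -6*(-⅕) = 6/5 ≈ 1.2000)
C(R) = -4 (C(R) = (4 - 8*0) - 8 = (4 + 0) - 8 = 4 - 8 = -4)
E*C(-27 - 22) = (6/5)*(-4) = -24/5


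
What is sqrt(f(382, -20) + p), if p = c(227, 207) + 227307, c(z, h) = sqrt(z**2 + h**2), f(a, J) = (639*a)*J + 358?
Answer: sqrt(-4654295 + sqrt(94378)) ≈ 2157.3*I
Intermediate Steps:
f(a, J) = 358 + 639*J*a (f(a, J) = 639*J*a + 358 = 358 + 639*J*a)
c(z, h) = sqrt(h**2 + z**2)
p = 227307 + sqrt(94378) (p = sqrt(207**2 + 227**2) + 227307 = sqrt(42849 + 51529) + 227307 = sqrt(94378) + 227307 = 227307 + sqrt(94378) ≈ 2.2761e+5)
sqrt(f(382, -20) + p) = sqrt((358 + 639*(-20)*382) + (227307 + sqrt(94378))) = sqrt((358 - 4881960) + (227307 + sqrt(94378))) = sqrt(-4881602 + (227307 + sqrt(94378))) = sqrt(-4654295 + sqrt(94378))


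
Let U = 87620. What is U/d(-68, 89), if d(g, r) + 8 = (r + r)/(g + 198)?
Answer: -5695300/431 ≈ -13214.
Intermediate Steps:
d(g, r) = -8 + 2*r/(198 + g) (d(g, r) = -8 + (r + r)/(g + 198) = -8 + (2*r)/(198 + g) = -8 + 2*r/(198 + g))
U/d(-68, 89) = 87620/((2*(-792 + 89 - 4*(-68))/(198 - 68))) = 87620/((2*(-792 + 89 + 272)/130)) = 87620/((2*(1/130)*(-431))) = 87620/(-431/65) = 87620*(-65/431) = -5695300/431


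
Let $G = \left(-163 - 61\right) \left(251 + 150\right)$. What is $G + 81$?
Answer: $-89743$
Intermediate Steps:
$G = -89824$ ($G = \left(-224\right) 401 = -89824$)
$G + 81 = -89824 + 81 = -89743$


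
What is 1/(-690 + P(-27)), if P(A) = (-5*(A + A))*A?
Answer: -1/7980 ≈ -0.00012531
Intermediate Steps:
P(A) = -10*A² (P(A) = (-10*A)*A = -10*A²)
1/(-690 + P(-27)) = 1/(-690 - 10*(-27)²) = 1/(-690 - 10*729) = 1/(-690 - 7290) = 1/(-7980) = -1/7980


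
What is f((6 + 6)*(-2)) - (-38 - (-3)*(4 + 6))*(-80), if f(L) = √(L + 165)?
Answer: -640 + √141 ≈ -628.13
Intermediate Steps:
f(L) = √(165 + L)
f((6 + 6)*(-2)) - (-38 - (-3)*(4 + 6))*(-80) = √(165 + (6 + 6)*(-2)) - (-38 - (-3)*(4 + 6))*(-80) = √(165 + 12*(-2)) - (-38 - (-3)*10)*(-80) = √(165 - 24) - (-38 - 1*(-30))*(-80) = √141 - (-38 + 30)*(-80) = √141 - (-8)*(-80) = √141 - 1*640 = √141 - 640 = -640 + √141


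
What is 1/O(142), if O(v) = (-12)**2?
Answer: 1/144 ≈ 0.0069444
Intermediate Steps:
O(v) = 144
1/O(142) = 1/144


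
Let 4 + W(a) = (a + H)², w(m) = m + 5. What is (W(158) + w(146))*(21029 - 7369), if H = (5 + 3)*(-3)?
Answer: 247286980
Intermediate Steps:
w(m) = 5 + m
H = -24 (H = 8*(-3) = -24)
W(a) = -4 + (-24 + a)² (W(a) = -4 + (a - 24)² = -4 + (-24 + a)²)
(W(158) + w(146))*(21029 - 7369) = ((-4 + (-24 + 158)²) + (5 + 146))*(21029 - 7369) = ((-4 + 134²) + 151)*13660 = ((-4 + 17956) + 151)*13660 = (17952 + 151)*13660 = 18103*13660 = 247286980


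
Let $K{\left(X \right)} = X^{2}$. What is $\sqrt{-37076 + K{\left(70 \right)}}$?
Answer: $4 i \sqrt{2011} \approx 179.38 i$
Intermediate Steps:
$\sqrt{-37076 + K{\left(70 \right)}} = \sqrt{-37076 + 70^{2}} = \sqrt{-37076 + 4900} = \sqrt{-32176} = 4 i \sqrt{2011}$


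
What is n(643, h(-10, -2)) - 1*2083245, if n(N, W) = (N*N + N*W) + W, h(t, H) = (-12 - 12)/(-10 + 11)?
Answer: -1685252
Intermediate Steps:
h(t, H) = -24 (h(t, H) = -24/1 = -24*1 = -24)
n(N, W) = W + N**2 + N*W (n(N, W) = (N**2 + N*W) + W = W + N**2 + N*W)
n(643, h(-10, -2)) - 1*2083245 = (-24 + 643**2 + 643*(-24)) - 1*2083245 = (-24 + 413449 - 15432) - 2083245 = 397993 - 2083245 = -1685252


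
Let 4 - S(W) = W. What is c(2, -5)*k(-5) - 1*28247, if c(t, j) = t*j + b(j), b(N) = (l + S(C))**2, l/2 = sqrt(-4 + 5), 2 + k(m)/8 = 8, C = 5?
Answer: -28679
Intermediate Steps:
S(W) = 4 - W
k(m) = 48 (k(m) = -16 + 8*8 = -16 + 64 = 48)
l = 2 (l = 2*sqrt(-4 + 5) = 2*sqrt(1) = 2*1 = 2)
b(N) = 1 (b(N) = (2 + (4 - 1*5))**2 = (2 + (4 - 5))**2 = (2 - 1)**2 = 1**2 = 1)
c(t, j) = 1 + j*t (c(t, j) = t*j + 1 = j*t + 1 = 1 + j*t)
c(2, -5)*k(-5) - 1*28247 = (1 - 5*2)*48 - 1*28247 = (1 - 10)*48 - 28247 = -9*48 - 28247 = -432 - 28247 = -28679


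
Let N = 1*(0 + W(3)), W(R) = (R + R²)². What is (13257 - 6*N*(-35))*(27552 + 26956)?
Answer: 2370934476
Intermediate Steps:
N = 144 (N = 1*(0 + 3²*(1 + 3)²) = 1*(0 + 9*4²) = 1*(0 + 9*16) = 1*(0 + 144) = 1*144 = 144)
(13257 - 6*N*(-35))*(27552 + 26956) = (13257 - 6*144*(-35))*(27552 + 26956) = (13257 - 864*(-35))*54508 = (13257 + 30240)*54508 = 43497*54508 = 2370934476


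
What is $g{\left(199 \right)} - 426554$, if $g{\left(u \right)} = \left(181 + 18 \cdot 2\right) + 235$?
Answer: $-426102$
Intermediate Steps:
$g{\left(u \right)} = 452$ ($g{\left(u \right)} = \left(181 + 36\right) + 235 = 217 + 235 = 452$)
$g{\left(199 \right)} - 426554 = 452 - 426554 = -426102$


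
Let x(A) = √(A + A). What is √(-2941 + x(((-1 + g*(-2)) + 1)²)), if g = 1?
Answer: √(-2941 + 2*√2) ≈ 54.205*I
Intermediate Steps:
x(A) = √2*√A (x(A) = √(2*A) = √2*√A)
√(-2941 + x(((-1 + g*(-2)) + 1)²)) = √(-2941 + √2*√(((-1 + 1*(-2)) + 1)²)) = √(-2941 + √2*√(((-1 - 2) + 1)²)) = √(-2941 + √2*√((-3 + 1)²)) = √(-2941 + √2*√((-2)²)) = √(-2941 + √2*√4) = √(-2941 + √2*2) = √(-2941 + 2*√2)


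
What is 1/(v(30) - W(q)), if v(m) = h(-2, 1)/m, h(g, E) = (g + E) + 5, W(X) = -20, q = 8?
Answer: 15/302 ≈ 0.049669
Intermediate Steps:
h(g, E) = 5 + E + g (h(g, E) = (E + g) + 5 = 5 + E + g)
v(m) = 4/m (v(m) = (5 + 1 - 2)/m = 4/m)
1/(v(30) - W(q)) = 1/(4/30 - 1*(-20)) = 1/(4*(1/30) + 20) = 1/(2/15 + 20) = 1/(302/15) = 15/302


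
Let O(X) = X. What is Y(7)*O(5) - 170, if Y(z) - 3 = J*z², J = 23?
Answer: 5480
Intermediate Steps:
Y(z) = 3 + 23*z²
Y(7)*O(5) - 170 = (3 + 23*7²)*5 - 170 = (3 + 23*49)*5 - 170 = (3 + 1127)*5 - 170 = 1130*5 - 170 = 5650 - 170 = 5480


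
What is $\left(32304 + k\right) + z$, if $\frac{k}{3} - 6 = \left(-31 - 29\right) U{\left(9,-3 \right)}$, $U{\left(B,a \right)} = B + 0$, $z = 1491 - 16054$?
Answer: $16139$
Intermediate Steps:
$z = -14563$
$U{\left(B,a \right)} = B$
$k = -1602$ ($k = 18 + 3 \left(-31 - 29\right) 9 = 18 + 3 \left(\left(-60\right) 9\right) = 18 + 3 \left(-540\right) = 18 - 1620 = -1602$)
$\left(32304 + k\right) + z = \left(32304 - 1602\right) - 14563 = 30702 - 14563 = 16139$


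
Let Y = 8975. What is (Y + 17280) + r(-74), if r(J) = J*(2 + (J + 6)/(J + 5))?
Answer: 1796351/69 ≈ 26034.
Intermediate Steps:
r(J) = J*(2 + (6 + J)/(5 + J))
(Y + 17280) + r(-74) = (8975 + 17280) - 74*(16 + 3*(-74))/(5 - 74) = 26255 - 74*(16 - 222)/(-69) = 26255 - 74*(-1/69)*(-206) = 26255 - 15244/69 = 1796351/69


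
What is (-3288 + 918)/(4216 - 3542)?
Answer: -1185/337 ≈ -3.5163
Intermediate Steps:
(-3288 + 918)/(4216 - 3542) = -2370/674 = -2370*1/674 = -1185/337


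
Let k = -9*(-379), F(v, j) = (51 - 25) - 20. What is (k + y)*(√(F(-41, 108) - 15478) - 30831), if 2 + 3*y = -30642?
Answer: 209763847 - 81644*I*√967/3 ≈ 2.0976e+8 - 8.4628e+5*I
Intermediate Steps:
y = -30644/3 (y = -⅔ + (⅓)*(-30642) = -⅔ - 10214 = -30644/3 ≈ -10215.)
F(v, j) = 6 (F(v, j) = 26 - 20 = 6)
k = 3411
(k + y)*(√(F(-41, 108) - 15478) - 30831) = (3411 - 30644/3)*(√(6 - 15478) - 30831) = -20411*(√(-15472) - 30831)/3 = -20411*(4*I*√967 - 30831)/3 = -20411*(-30831 + 4*I*√967)/3 = 209763847 - 81644*I*√967/3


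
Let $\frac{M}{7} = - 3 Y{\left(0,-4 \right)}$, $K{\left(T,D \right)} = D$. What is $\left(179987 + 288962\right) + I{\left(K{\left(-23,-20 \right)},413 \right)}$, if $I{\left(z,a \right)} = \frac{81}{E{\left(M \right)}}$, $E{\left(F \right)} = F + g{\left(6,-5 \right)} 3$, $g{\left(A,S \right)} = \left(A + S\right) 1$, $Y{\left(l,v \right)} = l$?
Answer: $468976$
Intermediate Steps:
$g{\left(A,S \right)} = A + S$
$M = 0$ ($M = 7 \left(\left(-3\right) 0\right) = 7 \cdot 0 = 0$)
$E{\left(F \right)} = 3 + F$ ($E{\left(F \right)} = F + \left(6 - 5\right) 3 = F + 1 \cdot 3 = F + 3 = 3 + F$)
$I{\left(z,a \right)} = 27$ ($I{\left(z,a \right)} = \frac{81}{3 + 0} = \frac{81}{3} = 81 \cdot \frac{1}{3} = 27$)
$\left(179987 + 288962\right) + I{\left(K{\left(-23,-20 \right)},413 \right)} = \left(179987 + 288962\right) + 27 = 468949 + 27 = 468976$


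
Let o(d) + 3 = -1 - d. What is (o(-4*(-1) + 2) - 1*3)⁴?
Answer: 28561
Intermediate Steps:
o(d) = -4 - d (o(d) = -3 + (-1 - d) = -4 - d)
(o(-4*(-1) + 2) - 1*3)⁴ = ((-4 - (-4*(-1) + 2)) - 1*3)⁴ = ((-4 - (4 + 2)) - 3)⁴ = ((-4 - 1*6) - 3)⁴ = ((-4 - 6) - 3)⁴ = (-10 - 3)⁴ = (-13)⁴ = 28561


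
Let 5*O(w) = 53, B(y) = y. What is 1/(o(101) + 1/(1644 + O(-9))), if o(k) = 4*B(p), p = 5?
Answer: 8273/165465 ≈ 0.049998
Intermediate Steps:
O(w) = 53/5 (O(w) = (⅕)*53 = 53/5)
o(k) = 20 (o(k) = 4*5 = 20)
1/(o(101) + 1/(1644 + O(-9))) = 1/(20 + 1/(1644 + 53/5)) = 1/(20 + 1/(8273/5)) = 1/(20 + 5/8273) = 1/(165465/8273) = 8273/165465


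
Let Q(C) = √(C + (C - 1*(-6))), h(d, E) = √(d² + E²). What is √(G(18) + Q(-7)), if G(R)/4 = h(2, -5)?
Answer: √(4*√29 + 2*I*√2) ≈ 4.6511 + 0.30406*I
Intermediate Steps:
h(d, E) = √(E² + d²)
Q(C) = √(6 + 2*C) (Q(C) = √(C + (C + 6)) = √(C + (6 + C)) = √(6 + 2*C))
G(R) = 4*√29 (G(R) = 4*√((-5)² + 2²) = 4*√(25 + 4) = 4*√29)
√(G(18) + Q(-7)) = √(4*√29 + √(6 + 2*(-7))) = √(4*√29 + √(6 - 14)) = √(4*√29 + √(-8)) = √(4*√29 + 2*I*√2)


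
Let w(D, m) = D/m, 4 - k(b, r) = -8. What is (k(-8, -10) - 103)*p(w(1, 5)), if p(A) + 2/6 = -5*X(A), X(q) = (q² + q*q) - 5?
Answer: -33124/15 ≈ -2208.3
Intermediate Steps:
k(b, r) = 12 (k(b, r) = 4 - 1*(-8) = 4 + 8 = 12)
X(q) = -5 + 2*q² (X(q) = (q² + q²) - 5 = 2*q² - 5 = -5 + 2*q²)
p(A) = 74/3 - 10*A² (p(A) = -⅓ - 5*(-5 + 2*A²) = -⅓ + (25 - 10*A²) = 74/3 - 10*A²)
(k(-8, -10) - 103)*p(w(1, 5)) = (12 - 103)*(74/3 - 10*(1/5)²) = -91*(74/3 - 10*(1*(⅕))²) = -91*(74/3 - 10*(⅕)²) = -91*(74/3 - 10*1/25) = -91*(74/3 - ⅖) = -91*364/15 = -33124/15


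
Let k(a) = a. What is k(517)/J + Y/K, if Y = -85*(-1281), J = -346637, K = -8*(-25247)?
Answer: 37639148153/70012354712 ≈ 0.53761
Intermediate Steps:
K = 201976
Y = 108885
k(517)/J + Y/K = 517/(-346637) + 108885/201976 = 517*(-1/346637) + 108885*(1/201976) = -517/346637 + 108885/201976 = 37639148153/70012354712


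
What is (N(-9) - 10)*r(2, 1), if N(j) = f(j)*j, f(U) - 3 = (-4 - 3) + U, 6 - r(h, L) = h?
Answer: 428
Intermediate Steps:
r(h, L) = 6 - h
f(U) = -4 + U (f(U) = 3 + ((-4 - 3) + U) = 3 + (-7 + U) = -4 + U)
N(j) = j*(-4 + j) (N(j) = (-4 + j)*j = j*(-4 + j))
(N(-9) - 10)*r(2, 1) = (-9*(-4 - 9) - 10)*(6 - 1*2) = (-9*(-13) - 10)*(6 - 2) = (117 - 10)*4 = 107*4 = 428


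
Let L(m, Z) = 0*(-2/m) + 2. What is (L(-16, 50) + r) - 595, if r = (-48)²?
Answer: 1711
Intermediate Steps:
L(m, Z) = 2 (L(m, Z) = 0 + 2 = 2)
r = 2304
(L(-16, 50) + r) - 595 = (2 + 2304) - 595 = 2306 - 595 = 1711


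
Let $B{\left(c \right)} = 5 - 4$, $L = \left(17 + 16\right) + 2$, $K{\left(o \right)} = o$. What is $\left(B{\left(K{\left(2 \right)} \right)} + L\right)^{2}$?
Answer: $1296$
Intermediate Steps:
$L = 35$ ($L = 33 + 2 = 35$)
$B{\left(c \right)} = 1$
$\left(B{\left(K{\left(2 \right)} \right)} + L\right)^{2} = \left(1 + 35\right)^{2} = 36^{2} = 1296$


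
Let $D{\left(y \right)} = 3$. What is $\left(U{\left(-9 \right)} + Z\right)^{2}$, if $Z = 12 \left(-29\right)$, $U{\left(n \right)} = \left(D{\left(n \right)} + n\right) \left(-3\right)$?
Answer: $108900$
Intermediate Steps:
$U{\left(n \right)} = -9 - 3 n$ ($U{\left(n \right)} = \left(3 + n\right) \left(-3\right) = -9 - 3 n$)
$Z = -348$
$\left(U{\left(-9 \right)} + Z\right)^{2} = \left(\left(-9 - -27\right) - 348\right)^{2} = \left(\left(-9 + 27\right) - 348\right)^{2} = \left(18 - 348\right)^{2} = \left(-330\right)^{2} = 108900$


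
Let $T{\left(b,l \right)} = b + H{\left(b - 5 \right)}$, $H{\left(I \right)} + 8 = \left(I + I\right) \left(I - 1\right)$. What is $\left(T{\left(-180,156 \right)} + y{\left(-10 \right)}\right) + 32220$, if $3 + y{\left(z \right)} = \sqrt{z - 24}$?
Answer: $100849 + i \sqrt{34} \approx 1.0085 \cdot 10^{5} + 5.831 i$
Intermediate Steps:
$y{\left(z \right)} = -3 + \sqrt{-24 + z}$ ($y{\left(z \right)} = -3 + \sqrt{z - 24} = -3 + \sqrt{-24 + z}$)
$H{\left(I \right)} = -8 + 2 I \left(-1 + I\right)$ ($H{\left(I \right)} = -8 + \left(I + I\right) \left(I - 1\right) = -8 + 2 I \left(-1 + I\right)$)
$T{\left(b,l \right)} = 2 - b + 2 \left(-5 + b\right)^{2}$ ($T{\left(b,l \right)} = b - \left(8 - 2 \left(b - 5\right)^{2} + 2 \left(b - 5\right)\right) = b - \left(8 - 2 \left(-5 + b\right)^{2} + 2 \left(-5 + b\right)\right) = b - \left(-2 - 2 \left(-5 + b\right)^{2} + 2 b\right) = b + \left(2 - 2 b + 2 \left(-5 + b\right)^{2}\right) = 2 - b + 2 \left(-5 + b\right)^{2}$)
$\left(T{\left(-180,156 \right)} + y{\left(-10 \right)}\right) + 32220 = \left(\left(2 - -180 + 2 \left(-5 - 180\right)^{2}\right) - \left(3 - \sqrt{-24 - 10}\right)\right) + 32220 = \left(\left(2 + 180 + 2 \left(-185\right)^{2}\right) - \left(3 - \sqrt{-34}\right)\right) + 32220 = \left(\left(2 + 180 + 2 \cdot 34225\right) - \left(3 - i \sqrt{34}\right)\right) + 32220 = \left(\left(2 + 180 + 68450\right) - \left(3 - i \sqrt{34}\right)\right) + 32220 = \left(68632 - \left(3 - i \sqrt{34}\right)\right) + 32220 = \left(68629 + i \sqrt{34}\right) + 32220 = 100849 + i \sqrt{34}$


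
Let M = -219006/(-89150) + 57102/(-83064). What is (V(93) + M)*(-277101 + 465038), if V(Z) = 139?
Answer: 16325734800043709/617096300 ≈ 2.6456e+7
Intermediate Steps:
M = 1091739257/617096300 (M = -219006*(-1/89150) + 57102*(-1/83064) = 109503/44575 - 9517/13844 = 1091739257/617096300 ≈ 1.7692)
(V(93) + M)*(-277101 + 465038) = (139 + 1091739257/617096300)*(-277101 + 465038) = (86868124957/617096300)*187937 = 16325734800043709/617096300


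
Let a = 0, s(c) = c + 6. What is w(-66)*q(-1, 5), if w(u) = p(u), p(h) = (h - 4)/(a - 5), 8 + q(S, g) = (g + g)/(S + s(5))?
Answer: -98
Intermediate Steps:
s(c) = 6 + c
q(S, g) = -8 + 2*g/(11 + S) (q(S, g) = -8 + (g + g)/(S + (6 + 5)) = -8 + (2*g)/(S + 11) = -8 + (2*g)/(11 + S) = -8 + 2*g/(11 + S))
p(h) = ⅘ - h/5 (p(h) = (h - 4)/(0 - 5) = (-4 + h)/(-5) = (-4 + h)*(-⅕) = ⅘ - h/5)
w(u) = ⅘ - u/5
w(-66)*q(-1, 5) = (⅘ - ⅕*(-66))*(2*(-44 + 5 - 4*(-1))/(11 - 1)) = (⅘ + 66/5)*(2*(-44 + 5 + 4)/10) = 14*(2*(⅒)*(-35)) = 14*(-7) = -98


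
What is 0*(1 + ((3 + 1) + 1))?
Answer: 0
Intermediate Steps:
0*(1 + ((3 + 1) + 1)) = 0*(1 + (4 + 1)) = 0*(1 + 5) = 0*6 = 0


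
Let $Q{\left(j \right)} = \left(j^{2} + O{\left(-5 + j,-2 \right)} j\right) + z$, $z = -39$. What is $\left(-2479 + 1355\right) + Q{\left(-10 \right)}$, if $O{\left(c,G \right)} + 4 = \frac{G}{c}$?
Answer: $- \frac{3073}{3} \approx -1024.3$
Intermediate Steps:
$O{\left(c,G \right)} = -4 + \frac{G}{c}$
$Q{\left(j \right)} = -39 + j^{2} + j \left(-4 - \frac{2}{-5 + j}\right)$ ($Q{\left(j \right)} = \left(j^{2} + \left(-4 - \frac{2}{-5 + j}\right) j\right) - 39 = \left(j^{2} + j \left(-4 - \frac{2}{-5 + j}\right)\right) - 39 = -39 + j^{2} + j \left(-4 - \frac{2}{-5 + j}\right)$)
$\left(-2479 + 1355\right) + Q{\left(-10 \right)} = \left(-2479 + 1355\right) + \frac{195 + \left(-10\right)^{3} - -210 - 9 \left(-10\right)^{2}}{-5 - 10} = -1124 + \frac{195 - 1000 + 210 - 900}{-15} = -1124 - \frac{195 - 1000 + 210 - 900}{15} = -1124 - - \frac{299}{3} = -1124 + \frac{299}{3} = - \frac{3073}{3}$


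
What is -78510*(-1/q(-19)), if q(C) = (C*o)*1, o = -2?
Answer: 39255/19 ≈ 2066.1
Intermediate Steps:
q(C) = -2*C (q(C) = (C*(-2))*1 = -2*C*1 = -2*C)
-78510*(-1/q(-19)) = -78510/((-(-2)*(-19))) = -78510/((-1*38)) = -78510/(-38) = -78510*(-1/38) = 39255/19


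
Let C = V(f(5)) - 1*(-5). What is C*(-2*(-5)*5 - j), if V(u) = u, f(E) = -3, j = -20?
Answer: 140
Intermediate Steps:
C = 2 (C = -3 - 1*(-5) = -3 + 5 = 2)
C*(-2*(-5)*5 - j) = 2*(-2*(-5)*5 - 1*(-20)) = 2*(10*5 + 20) = 2*(50 + 20) = 2*70 = 140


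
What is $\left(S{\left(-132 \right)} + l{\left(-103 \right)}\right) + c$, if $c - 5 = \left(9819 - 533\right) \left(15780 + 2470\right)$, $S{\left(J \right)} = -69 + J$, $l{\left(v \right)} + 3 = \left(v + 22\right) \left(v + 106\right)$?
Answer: $169469058$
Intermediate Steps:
$l{\left(v \right)} = -3 + \left(22 + v\right) \left(106 + v\right)$ ($l{\left(v \right)} = -3 + \left(v + 22\right) \left(v + 106\right) = -3 + \left(22 + v\right) \left(106 + v\right)$)
$c = 169469505$ ($c = 5 + \left(9819 - 533\right) \left(15780 + 2470\right) = 5 + 9286 \cdot 18250 = 5 + 169469500 = 169469505$)
$\left(S{\left(-132 \right)} + l{\left(-103 \right)}\right) + c = \left(\left(-69 - 132\right) + \left(2329 + \left(-103\right)^{2} + 128 \left(-103\right)\right)\right) + 169469505 = \left(-201 + \left(2329 + 10609 - 13184\right)\right) + 169469505 = \left(-201 - 246\right) + 169469505 = -447 + 169469505 = 169469058$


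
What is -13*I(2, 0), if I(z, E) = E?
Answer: 0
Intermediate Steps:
-13*I(2, 0) = -13*0 = 0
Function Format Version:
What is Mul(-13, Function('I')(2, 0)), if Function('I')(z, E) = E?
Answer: 0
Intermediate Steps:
Mul(-13, Function('I')(2, 0)) = Mul(-13, 0) = 0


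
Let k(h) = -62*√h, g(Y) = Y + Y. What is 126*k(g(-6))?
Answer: -15624*I*√3 ≈ -27062.0*I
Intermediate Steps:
g(Y) = 2*Y
126*k(g(-6)) = 126*(-62*2*I*√3) = 126*(-124*I*√3) = -15624*I*√3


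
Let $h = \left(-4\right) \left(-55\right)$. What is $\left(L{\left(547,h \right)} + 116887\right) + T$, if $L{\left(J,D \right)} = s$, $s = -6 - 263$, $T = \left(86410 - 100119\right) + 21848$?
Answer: $124757$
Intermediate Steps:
$T = 8139$ ($T = -13709 + 21848 = 8139$)
$s = -269$
$h = 220$
$L{\left(J,D \right)} = -269$
$\left(L{\left(547,h \right)} + 116887\right) + T = \left(-269 + 116887\right) + 8139 = 116618 + 8139 = 124757$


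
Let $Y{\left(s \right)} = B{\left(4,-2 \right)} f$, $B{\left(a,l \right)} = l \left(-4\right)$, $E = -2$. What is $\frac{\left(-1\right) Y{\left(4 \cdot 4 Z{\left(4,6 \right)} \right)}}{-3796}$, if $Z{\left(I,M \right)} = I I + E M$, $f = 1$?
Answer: $\frac{2}{949} \approx 0.0021075$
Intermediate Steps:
$Z{\left(I,M \right)} = I^{2} - 2 M$ ($Z{\left(I,M \right)} = I I - 2 M = I^{2} - 2 M$)
$B{\left(a,l \right)} = - 4 l$
$Y{\left(s \right)} = 8$ ($Y{\left(s \right)} = \left(-4\right) \left(-2\right) 1 = 8 \cdot 1 = 8$)
$\frac{\left(-1\right) Y{\left(4 \cdot 4 Z{\left(4,6 \right)} \right)}}{-3796} = \frac{\left(-1\right) 8}{-3796} = \left(-8\right) \left(- \frac{1}{3796}\right) = \frac{2}{949}$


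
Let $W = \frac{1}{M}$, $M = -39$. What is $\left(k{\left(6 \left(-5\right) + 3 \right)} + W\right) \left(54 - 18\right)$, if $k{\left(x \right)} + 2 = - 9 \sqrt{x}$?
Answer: $- \frac{948}{13} - 972 i \sqrt{3} \approx -72.923 - 1683.6 i$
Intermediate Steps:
$W = - \frac{1}{39}$ ($W = \frac{1}{-39} = - \frac{1}{39} \approx -0.025641$)
$k{\left(x \right)} = -2 - 9 \sqrt{x}$
$\left(k{\left(6 \left(-5\right) + 3 \right)} + W\right) \left(54 - 18\right) = \left(\left(-2 - 9 \sqrt{6 \left(-5\right) + 3}\right) - \frac{1}{39}\right) \left(54 - 18\right) = \left(\left(-2 - 9 \sqrt{-30 + 3}\right) - \frac{1}{39}\right) \left(54 - 18\right) = \left(\left(-2 - 9 \sqrt{-27}\right) - \frac{1}{39}\right) 36 = \left(\left(-2 - 9 \cdot 3 i \sqrt{3}\right) - \frac{1}{39}\right) 36 = \left(\left(-2 - 27 i \sqrt{3}\right) - \frac{1}{39}\right) 36 = \left(- \frac{79}{39} - 27 i \sqrt{3}\right) 36 = - \frac{948}{13} - 972 i \sqrt{3}$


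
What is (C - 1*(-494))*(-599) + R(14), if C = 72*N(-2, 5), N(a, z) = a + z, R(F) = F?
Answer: -425276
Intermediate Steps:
C = 216 (C = 72*(-2 + 5) = 72*3 = 216)
(C - 1*(-494))*(-599) + R(14) = (216 - 1*(-494))*(-599) + 14 = (216 + 494)*(-599) + 14 = 710*(-599) + 14 = -425290 + 14 = -425276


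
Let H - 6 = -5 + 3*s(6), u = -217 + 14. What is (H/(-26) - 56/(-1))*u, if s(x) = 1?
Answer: -147378/13 ≈ -11337.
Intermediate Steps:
u = -203
H = 4 (H = 6 + (-5 + 3*1) = 6 + (-5 + 3) = 6 - 2 = 4)
(H/(-26) - 56/(-1))*u = (4/(-26) - 56/(-1))*(-203) = (4*(-1/26) - 56*(-1))*(-203) = (-2/13 + 56)*(-203) = (726/13)*(-203) = -147378/13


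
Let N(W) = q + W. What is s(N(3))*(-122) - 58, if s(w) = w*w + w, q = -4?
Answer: -58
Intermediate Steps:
N(W) = -4 + W
s(w) = w + w² (s(w) = w² + w = w + w²)
s(N(3))*(-122) - 58 = ((-4 + 3)*(1 + (-4 + 3)))*(-122) - 58 = -(1 - 1)*(-122) - 58 = -1*0*(-122) - 58 = 0*(-122) - 58 = 0 - 58 = -58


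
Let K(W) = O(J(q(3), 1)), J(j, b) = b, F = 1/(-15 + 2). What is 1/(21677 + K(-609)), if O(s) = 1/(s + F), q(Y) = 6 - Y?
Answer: 12/260137 ≈ 4.6130e-5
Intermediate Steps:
F = -1/13 (F = 1/(-13) = -1/13 ≈ -0.076923)
O(s) = 1/(-1/13 + s) (O(s) = 1/(s - 1/13) = 1/(-1/13 + s))
K(W) = 13/12 (K(W) = 13/(-1 + 13*1) = 13/(-1 + 13) = 13/12)
1/(21677 + K(-609)) = 1/(21677 + 13/12) = 1/(260137/12) = 12/260137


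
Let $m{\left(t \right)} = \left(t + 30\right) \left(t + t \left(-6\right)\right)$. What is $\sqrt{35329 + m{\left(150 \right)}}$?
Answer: $i \sqrt{99671} \approx 315.71 i$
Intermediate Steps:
$m{\left(t \right)} = - 5 t \left(30 + t\right)$ ($m{\left(t \right)} = \left(30 + t\right) \left(t - 6 t\right) = \left(30 + t\right) \left(- 5 t\right) = - 5 t \left(30 + t\right)$)
$\sqrt{35329 + m{\left(150 \right)}} = \sqrt{35329 - 750 \left(30 + 150\right)} = \sqrt{35329 - 750 \cdot 180} = \sqrt{35329 - 135000} = \sqrt{-99671} = i \sqrt{99671}$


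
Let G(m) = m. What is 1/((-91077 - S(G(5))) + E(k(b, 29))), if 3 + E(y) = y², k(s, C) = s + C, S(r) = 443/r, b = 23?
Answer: -5/442323 ≈ -1.1304e-5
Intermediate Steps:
k(s, C) = C + s
E(y) = -3 + y²
1/((-91077 - S(G(5))) + E(k(b, 29))) = 1/((-91077 - 443/5) + (-3 + (29 + 23)²)) = 1/((-91077 - 443/5) + (-3 + 52²)) = 1/((-91077 - 1*443/5) + (-3 + 2704)) = 1/((-91077 - 443/5) + 2701) = 1/(-455828/5 + 2701) = 1/(-442323/5) = -5/442323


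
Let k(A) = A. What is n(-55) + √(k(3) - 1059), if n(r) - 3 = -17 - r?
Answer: 41 + 4*I*√66 ≈ 41.0 + 32.496*I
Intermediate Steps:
n(r) = -14 - r (n(r) = 3 + (-17 - r) = -14 - r)
n(-55) + √(k(3) - 1059) = (-14 - 1*(-55)) + √(3 - 1059) = (-14 + 55) + √(-1056) = 41 + 4*I*√66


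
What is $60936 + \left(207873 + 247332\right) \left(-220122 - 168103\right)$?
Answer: $-176721900189$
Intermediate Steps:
$60936 + \left(207873 + 247332\right) \left(-220122 - 168103\right) = 60936 + 455205 \left(-388225\right) = 60936 - 176721961125 = -176721900189$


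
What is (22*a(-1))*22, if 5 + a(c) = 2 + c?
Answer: -1936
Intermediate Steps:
a(c) = -3 + c (a(c) = -5 + (2 + c) = -3 + c)
(22*a(-1))*22 = (22*(-3 - 1))*22 = (22*(-4))*22 = -88*22 = -1936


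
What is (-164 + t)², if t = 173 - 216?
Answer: 42849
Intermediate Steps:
t = -43
(-164 + t)² = (-164 - 43)² = (-207)² = 42849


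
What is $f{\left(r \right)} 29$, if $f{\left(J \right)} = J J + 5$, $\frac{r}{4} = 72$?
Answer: $2405521$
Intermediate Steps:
$r = 288$ ($r = 4 \cdot 72 = 288$)
$f{\left(J \right)} = 5 + J^{2}$ ($f{\left(J \right)} = J^{2} + 5 = 5 + J^{2}$)
$f{\left(r \right)} 29 = \left(5 + 288^{2}\right) 29 = \left(5 + 82944\right) 29 = 82949 \cdot 29 = 2405521$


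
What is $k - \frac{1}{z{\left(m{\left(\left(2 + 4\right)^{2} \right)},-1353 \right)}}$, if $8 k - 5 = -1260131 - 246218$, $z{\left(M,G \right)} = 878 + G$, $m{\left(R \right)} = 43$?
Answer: $- \frac{89439174}{475} \approx -1.8829 \cdot 10^{5}$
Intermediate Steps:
$k = -188293$ ($k = \frac{5}{8} + \frac{-1260131 - 246218}{8} = \frac{5}{8} + \frac{1}{8} \left(-1506349\right) = \frac{5}{8} - \frac{1506349}{8} = -188293$)
$k - \frac{1}{z{\left(m{\left(\left(2 + 4\right)^{2} \right)},-1353 \right)}} = -188293 - \frac{1}{878 - 1353} = -188293 - \frac{1}{-475} = -188293 - - \frac{1}{475} = -188293 + \frac{1}{475} = - \frac{89439174}{475}$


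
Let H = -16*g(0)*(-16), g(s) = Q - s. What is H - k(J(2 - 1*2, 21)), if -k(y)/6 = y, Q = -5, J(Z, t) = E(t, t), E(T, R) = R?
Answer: -1154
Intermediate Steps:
J(Z, t) = t
k(y) = -6*y
g(s) = -5 - s
H = -1280 (H = -16*(-5 - 1*0)*(-16) = -16*(-5 + 0)*(-16) = -16*(-5)*(-16) = 80*(-16) = -1280)
H - k(J(2 - 1*2, 21)) = -1280 - (-6)*21 = -1280 - 1*(-126) = -1280 + 126 = -1154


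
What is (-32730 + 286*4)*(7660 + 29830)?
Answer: -1184159140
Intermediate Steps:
(-32730 + 286*4)*(7660 + 29830) = (-32730 + 1144)*37490 = -31586*37490 = -1184159140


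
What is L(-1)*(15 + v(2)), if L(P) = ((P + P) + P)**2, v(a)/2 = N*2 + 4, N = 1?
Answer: 243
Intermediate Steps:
v(a) = 12 (v(a) = 2*(1*2 + 4) = 2*(2 + 4) = 2*6 = 12)
L(P) = 9*P**2 (L(P) = (2*P + P)**2 = (3*P)**2 = 9*P**2)
L(-1)*(15 + v(2)) = (9*(-1)**2)*(15 + 12) = (9*1)*27 = 9*27 = 243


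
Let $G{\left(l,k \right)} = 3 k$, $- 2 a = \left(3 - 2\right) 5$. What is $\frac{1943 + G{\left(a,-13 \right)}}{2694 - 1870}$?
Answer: $\frac{238}{103} \approx 2.3107$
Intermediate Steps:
$a = - \frac{5}{2}$ ($a = - \frac{\left(3 - 2\right) 5}{2} = - \frac{1 \cdot 5}{2} = \left(- \frac{1}{2}\right) 5 = - \frac{5}{2} \approx -2.5$)
$\frac{1943 + G{\left(a,-13 \right)}}{2694 - 1870} = \frac{1943 + 3 \left(-13\right)}{2694 - 1870} = \frac{1943 - 39}{824} = 1904 \cdot \frac{1}{824} = \frac{238}{103}$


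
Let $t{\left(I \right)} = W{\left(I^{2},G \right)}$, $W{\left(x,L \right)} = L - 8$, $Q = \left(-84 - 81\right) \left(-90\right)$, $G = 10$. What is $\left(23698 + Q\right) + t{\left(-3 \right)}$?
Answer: $38550$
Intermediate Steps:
$Q = 14850$ ($Q = \left(-165\right) \left(-90\right) = 14850$)
$W{\left(x,L \right)} = -8 + L$
$t{\left(I \right)} = 2$ ($t{\left(I \right)} = -8 + 10 = 2$)
$\left(23698 + Q\right) + t{\left(-3 \right)} = \left(23698 + 14850\right) + 2 = 38548 + 2 = 38550$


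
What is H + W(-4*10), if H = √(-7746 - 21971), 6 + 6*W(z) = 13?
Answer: 7/6 + I*√29717 ≈ 1.1667 + 172.39*I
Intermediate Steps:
W(z) = 7/6 (W(z) = -1 + (⅙)*13 = -1 + 13/6 = 7/6)
H = I*√29717 (H = √(-29717) = I*√29717 ≈ 172.39*I)
H + W(-4*10) = I*√29717 + 7/6 = 7/6 + I*√29717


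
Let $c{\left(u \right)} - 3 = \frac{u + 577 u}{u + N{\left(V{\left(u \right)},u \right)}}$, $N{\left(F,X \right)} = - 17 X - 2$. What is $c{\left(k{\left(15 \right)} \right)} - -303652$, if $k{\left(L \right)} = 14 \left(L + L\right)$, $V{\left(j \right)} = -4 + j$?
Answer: $\frac{1020463075}{3361} \approx 3.0362 \cdot 10^{5}$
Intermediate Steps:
$N{\left(F,X \right)} = -2 - 17 X$
$k{\left(L \right)} = 28 L$ ($k{\left(L \right)} = 14 \cdot 2 L = 28 L$)
$c{\left(u \right)} = 3 + \frac{578 u}{-2 - 16 u}$ ($c{\left(u \right)} = 3 + \frac{u + 577 u}{u - \left(2 + 17 u\right)} = 3 + \frac{578 u}{-2 - 16 u}$)
$c{\left(k{\left(15 \right)} \right)} - -303652 = \frac{3 - 265 \cdot 28 \cdot 15}{1 + 8 \cdot 28 \cdot 15} - -303652 = \frac{3 - 111300}{1 + 8 \cdot 420} + 303652 = \frac{3 - 111300}{1 + 3360} + 303652 = \frac{1}{3361} \left(-111297\right) + 303652 = - \frac{111297}{3361} + 303652 = \frac{1020463075}{3361}$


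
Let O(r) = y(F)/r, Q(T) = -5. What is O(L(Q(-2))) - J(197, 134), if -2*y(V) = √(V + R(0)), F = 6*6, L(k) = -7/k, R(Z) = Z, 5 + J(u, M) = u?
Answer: -1359/7 ≈ -194.14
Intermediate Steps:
J(u, M) = -5 + u
F = 36
y(V) = -√V/2 (y(V) = -√(V + 0)/2 = -√V/2)
O(r) = -3/r (O(r) = (-√36/2)/r = (-½*6)/r = -3/r)
O(L(Q(-2))) - J(197, 134) = -3/((-7/(-5))) - (-5 + 197) = -3/((-7*(-⅕))) - 1*192 = -3/7/5 - 192 = -3*5/7 - 192 = -15/7 - 192 = -1359/7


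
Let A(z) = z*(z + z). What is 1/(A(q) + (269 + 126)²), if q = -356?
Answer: 1/409497 ≈ 2.4420e-6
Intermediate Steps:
A(z) = 2*z² (A(z) = z*(2*z) = 2*z²)
1/(A(q) + (269 + 126)²) = 1/(2*(-356)² + (269 + 126)²) = 1/(2*126736 + 395²) = 1/(253472 + 156025) = 1/409497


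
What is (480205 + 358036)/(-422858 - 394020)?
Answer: -838241/816878 ≈ -1.0262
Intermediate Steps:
(480205 + 358036)/(-422858 - 394020) = 838241/(-816878) = 838241*(-1/816878) = -838241/816878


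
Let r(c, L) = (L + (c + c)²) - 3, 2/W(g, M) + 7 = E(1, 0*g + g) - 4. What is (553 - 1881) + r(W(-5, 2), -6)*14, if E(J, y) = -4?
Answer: -326926/225 ≈ -1453.0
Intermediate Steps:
W(g, M) = -2/15 (W(g, M) = 2/(-7 + (-4 - 4)) = 2/(-7 - 8) = 2/(-15) = 2*(-1/15) = -2/15)
r(c, L) = -3 + L + 4*c² (r(c, L) = (L + (2*c)²) - 3 = (L + 4*c²) - 3 = -3 + L + 4*c²)
(553 - 1881) + r(W(-5, 2), -6)*14 = (553 - 1881) + (-3 - 6 + 4*(-2/15)²)*14 = -1328 + (-3 - 6 + 4*(4/225))*14 = -1328 + (-3 - 6 + 16/225)*14 = -1328 - 2009/225*14 = -1328 - 28126/225 = -326926/225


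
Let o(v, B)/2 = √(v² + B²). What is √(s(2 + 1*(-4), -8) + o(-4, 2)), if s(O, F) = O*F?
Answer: 2*√(4 + √5) ≈ 4.9944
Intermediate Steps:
o(v, B) = 2*√(B² + v²) (o(v, B) = 2*√(v² + B²) = 2*√(B² + v²))
s(O, F) = F*O
√(s(2 + 1*(-4), -8) + o(-4, 2)) = √(-8*(2 + 1*(-4)) + 2*√(2² + (-4)²)) = √(-8*(2 - 4) + 2*√(4 + 16)) = √(-8*(-2) + 2*√20) = √(16 + 2*(2*√5)) = √(16 + 4*√5)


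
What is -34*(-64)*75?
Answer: 163200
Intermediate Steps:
-34*(-64)*75 = 2176*75 = 163200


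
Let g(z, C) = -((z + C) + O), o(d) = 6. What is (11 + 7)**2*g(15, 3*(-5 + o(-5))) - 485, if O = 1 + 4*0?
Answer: -6641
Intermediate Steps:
O = 1 (O = 1 + 0 = 1)
g(z, C) = -1 - C - z (g(z, C) = -((z + C) + 1) = -((C + z) + 1) = -(1 + C + z) = -1 - C - z)
(11 + 7)**2*g(15, 3*(-5 + o(-5))) - 485 = (11 + 7)**2*(-1 - 3*(-5 + 6) - 1*15) - 485 = 18**2*(-1 - 3 - 15) - 485 = 324*(-1 - 1*3 - 15) - 485 = 324*(-1 - 3 - 15) - 485 = 324*(-19) - 485 = -6156 - 485 = -6641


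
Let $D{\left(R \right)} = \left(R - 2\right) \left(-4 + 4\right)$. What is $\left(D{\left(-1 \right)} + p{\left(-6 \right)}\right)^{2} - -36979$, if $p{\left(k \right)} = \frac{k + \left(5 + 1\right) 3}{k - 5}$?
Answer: $\frac{4474603}{121} \approx 36980.0$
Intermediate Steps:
$D{\left(R \right)} = 0$ ($D{\left(R \right)} = \left(-2 + R\right) 0 = 0$)
$p{\left(k \right)} = \frac{18 + k}{-5 + k}$ ($p{\left(k \right)} = \frac{k + 6 \cdot 3}{-5 + k} = \frac{k + 18}{-5 + k} = \frac{18 + k}{-5 + k}$)
$\left(D{\left(-1 \right)} + p{\left(-6 \right)}\right)^{2} - -36979 = \left(0 + \frac{18 - 6}{-5 - 6}\right)^{2} - -36979 = \left(0 + \frac{1}{-11} \cdot 12\right)^{2} + 36979 = \left(0 - \frac{12}{11}\right)^{2} + 36979 = \left(- \frac{12}{11}\right)^{2} + 36979 = \frac{144}{121} + 36979 = \frac{4474603}{121}$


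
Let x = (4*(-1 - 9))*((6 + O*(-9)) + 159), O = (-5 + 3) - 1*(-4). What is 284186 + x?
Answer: 278306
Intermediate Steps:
O = 2 (O = -2 + 4 = 2)
x = -5880 (x = (4*(-1 - 9))*((6 + 2*(-9)) + 159) = (4*(-10))*((6 - 18) + 159) = -40*(-12 + 159) = -40*147 = -5880)
284186 + x = 284186 - 5880 = 278306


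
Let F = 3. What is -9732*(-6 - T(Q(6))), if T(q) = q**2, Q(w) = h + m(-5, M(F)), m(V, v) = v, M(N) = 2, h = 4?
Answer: 408744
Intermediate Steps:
Q(w) = 6 (Q(w) = 4 + 2 = 6)
-9732*(-6 - T(Q(6))) = -9732*(-6 - 1*6**2) = -9732*(-6 - 1*36) = -9732*(-6 - 36) = -9732*(-42) = 408744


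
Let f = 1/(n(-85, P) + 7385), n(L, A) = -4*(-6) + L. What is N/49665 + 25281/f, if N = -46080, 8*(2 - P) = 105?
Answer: 613058280612/3311 ≈ 1.8516e+8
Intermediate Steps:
P = -89/8 (P = 2 - ⅛*105 = 2 - 105/8 = -89/8 ≈ -11.125)
n(L, A) = 24 + L
f = 1/7324 (f = 1/((24 - 85) + 7385) = 1/(-61 + 7385) = 1/7324 ≈ 0.00013654)
N/49665 + 25281/f = -46080/49665 + 25281/(1/7324) = -46080*1/49665 + 25281*7324 = -3072/3311 + 185158044 = 613058280612/3311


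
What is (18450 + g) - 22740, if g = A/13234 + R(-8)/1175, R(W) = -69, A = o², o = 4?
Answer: -33355089923/7774975 ≈ -4290.1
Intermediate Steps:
A = 16 (A = 4² = 16)
g = -447173/7774975 (g = 16/13234 - 69/1175 = 16*(1/13234) - 69*1/1175 = 8/6617 - 69/1175 = -447173/7774975 ≈ -0.057514)
(18450 + g) - 22740 = (18450 - 447173/7774975) - 22740 = 143447841577/7774975 - 22740 = -33355089923/7774975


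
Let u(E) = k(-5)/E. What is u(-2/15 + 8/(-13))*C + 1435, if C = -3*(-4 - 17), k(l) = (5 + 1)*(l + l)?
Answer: 473305/73 ≈ 6483.6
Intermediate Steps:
k(l) = 12*l (k(l) = 6*(2*l) = 12*l)
C = 63 (C = -3*(-21) = 63)
u(E) = -60/E (u(E) = (12*(-5))/E = -60/E)
u(-2/15 + 8/(-13))*C + 1435 = -60/(-2/15 + 8/(-13))*63 + 1435 = -60/(-2*1/15 + 8*(-1/13))*63 + 1435 = -60/(-2/15 - 8/13)*63 + 1435 = -60/(-146/195)*63 + 1435 = -60*(-195/146)*63 + 1435 = (5850/73)*63 + 1435 = 368550/73 + 1435 = 473305/73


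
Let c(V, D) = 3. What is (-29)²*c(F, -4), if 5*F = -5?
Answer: 2523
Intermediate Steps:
F = -1 (F = (⅕)*(-5) = -1)
(-29)²*c(F, -4) = (-29)²*3 = 841*3 = 2523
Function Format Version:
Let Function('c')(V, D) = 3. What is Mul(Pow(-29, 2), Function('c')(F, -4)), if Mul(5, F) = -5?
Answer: 2523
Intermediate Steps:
F = -1 (F = Mul(Rational(1, 5), -5) = -1)
Mul(Pow(-29, 2), Function('c')(F, -4)) = Mul(Pow(-29, 2), 3) = Mul(841, 3) = 2523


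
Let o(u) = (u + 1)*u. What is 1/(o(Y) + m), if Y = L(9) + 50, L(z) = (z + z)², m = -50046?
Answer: 1/90204 ≈ 1.1086e-5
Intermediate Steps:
L(z) = 4*z² (L(z) = (2*z)² = 4*z²)
Y = 374 (Y = 4*9² + 50 = 4*81 + 50 = 324 + 50 = 374)
o(u) = u*(1 + u) (o(u) = (1 + u)*u = u*(1 + u))
1/(o(Y) + m) = 1/(374*(1 + 374) - 50046) = 1/(374*375 - 50046) = 1/(140250 - 50046) = 1/90204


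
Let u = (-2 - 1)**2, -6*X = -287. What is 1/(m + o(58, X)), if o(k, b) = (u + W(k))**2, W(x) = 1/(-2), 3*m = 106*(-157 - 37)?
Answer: -12/81389 ≈ -0.00014744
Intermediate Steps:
m = -20564/3 (m = (106*(-157 - 37))/3 = (106*(-194))/3 = (1/3)*(-20564) = -20564/3 ≈ -6854.7)
X = 287/6 (X = -1/6*(-287) = 287/6 ≈ 47.833)
W(x) = -1/2
u = 9 (u = (-3)**2 = 9)
o(k, b) = 289/4 (o(k, b) = (9 - 1/2)**2 = (17/2)**2 = 289/4)
1/(m + o(58, X)) = 1/(-20564/3 + 289/4) = 1/(-81389/12) = -12/81389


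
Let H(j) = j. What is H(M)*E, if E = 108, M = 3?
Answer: 324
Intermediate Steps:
H(M)*E = 3*108 = 324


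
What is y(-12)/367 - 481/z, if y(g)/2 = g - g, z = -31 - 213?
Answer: 481/244 ≈ 1.9713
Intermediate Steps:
z = -244
y(g) = 0 (y(g) = 2*(g - g) = 2*0 = 0)
y(-12)/367 - 481/z = 0/367 - 481/(-244) = 0*(1/367) - 481*(-1/244) = 0 + 481/244 = 481/244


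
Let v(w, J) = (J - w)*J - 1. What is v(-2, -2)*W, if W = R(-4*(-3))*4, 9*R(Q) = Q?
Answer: -16/3 ≈ -5.3333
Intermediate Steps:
R(Q) = Q/9
v(w, J) = -1 + J*(J - w) (v(w, J) = J*(J - w) - 1 = -1 + J*(J - w))
W = 16/3 (W = ((-4*(-3))/9)*4 = ((1/9)*12)*4 = (4/3)*4 = 16/3 ≈ 5.3333)
v(-2, -2)*W = (-1 + (-2)**2 - 1*(-2)*(-2))*(16/3) = (-1 + 4 - 4)*(16/3) = -1*16/3 = -16/3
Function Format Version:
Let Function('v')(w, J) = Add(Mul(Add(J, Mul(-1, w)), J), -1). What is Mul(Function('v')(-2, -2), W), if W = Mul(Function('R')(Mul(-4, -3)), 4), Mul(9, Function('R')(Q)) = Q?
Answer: Rational(-16, 3) ≈ -5.3333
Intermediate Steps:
Function('R')(Q) = Mul(Rational(1, 9), Q)
Function('v')(w, J) = Add(-1, Mul(J, Add(J, Mul(-1, w)))) (Function('v')(w, J) = Add(Mul(J, Add(J, Mul(-1, w))), -1) = Add(-1, Mul(J, Add(J, Mul(-1, w)))))
W = Rational(16, 3) (W = Mul(Mul(Rational(1, 9), Mul(-4, -3)), 4) = Mul(Mul(Rational(1, 9), 12), 4) = Mul(Rational(4, 3), 4) = Rational(16, 3) ≈ 5.3333)
Mul(Function('v')(-2, -2), W) = Mul(Add(-1, Pow(-2, 2), Mul(-1, -2, -2)), Rational(16, 3)) = Mul(Add(-1, 4, -4), Rational(16, 3)) = Mul(-1, Rational(16, 3)) = Rational(-16, 3)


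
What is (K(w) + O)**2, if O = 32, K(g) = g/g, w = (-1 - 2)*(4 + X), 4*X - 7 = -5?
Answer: 1089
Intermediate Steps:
X = 1/2 (X = 7/4 + (1/4)*(-5) = 7/4 - 5/4 = 1/2 ≈ 0.50000)
w = -27/2 (w = (-1 - 2)*(4 + 1/2) = -3*9/2 = -27/2 ≈ -13.500)
K(g) = 1
(K(w) + O)**2 = (1 + 32)**2 = 33**2 = 1089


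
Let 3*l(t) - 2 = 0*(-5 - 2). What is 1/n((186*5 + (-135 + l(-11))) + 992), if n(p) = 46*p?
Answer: 3/246698 ≈ 1.2161e-5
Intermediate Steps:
l(t) = ⅔ (l(t) = ⅔ + (0*(-5 - 2))/3 = ⅔ + (0*(-7))/3 = ⅔ + (⅓)*0 = ⅔ + 0 = ⅔)
1/n((186*5 + (-135 + l(-11))) + 992) = 1/(46*((186*5 + (-135 + ⅔)) + 992)) = 1/(46*((930 - 403/3) + 992)) = 1/(46*(2387/3 + 992)) = 1/(46*(5363/3)) = 1/(246698/3) = 3/246698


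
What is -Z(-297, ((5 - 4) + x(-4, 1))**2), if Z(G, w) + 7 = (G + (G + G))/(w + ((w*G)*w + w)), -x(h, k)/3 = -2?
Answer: 4990102/712999 ≈ 6.9987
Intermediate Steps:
x(h, k) = 6 (x(h, k) = -3*(-2) = 6)
Z(G, w) = -7 + 3*G/(2*w + G*w**2) (Z(G, w) = -7 + (G + (G + G))/(w + ((w*G)*w + w)) = -7 + (G + 2*G)/(w + ((G*w)*w + w)) = -7 + (3*G)/(w + (G*w**2 + w)) = -7 + (3*G)/(w + (w + G*w**2)) = -7 + (3*G)/(2*w + G*w**2) = -7 + 3*G/(2*w + G*w**2))
-Z(-297, ((5 - 4) + x(-4, 1))**2) = -(-14*((5 - 4) + 6)**2 + 3*(-297) - 7*(-297)*(((5 - 4) + 6)**2)**2)/((((5 - 4) + 6)**2)*(2 - 297*((5 - 4) + 6)**2)) = -(-14*(1 + 6)**2 - 891 - 7*(-297)*((1 + 6)**2)**2)/(((1 + 6)**2)*(2 - 297*(1 + 6)**2)) = -(-14*7**2 - 891 - 7*(-297)*(7**2)**2)/((7**2)*(2 - 297*7**2)) = -(-14*49 - 891 - 7*(-297)*49**2)/(49*(2 - 297*49)) = -(-686 - 891 - 7*(-297)*2401)/(49*(2 - 14553)) = -(-686 - 891 + 4991679)/(49*(-14551)) = -(-1)*4990102/(49*14551) = -1*(-4990102/712999) = 4990102/712999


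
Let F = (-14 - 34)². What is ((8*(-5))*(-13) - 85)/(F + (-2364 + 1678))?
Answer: 435/1618 ≈ 0.26885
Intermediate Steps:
F = 2304 (F = (-48)² = 2304)
((8*(-5))*(-13) - 85)/(F + (-2364 + 1678)) = ((8*(-5))*(-13) - 85)/(2304 + (-2364 + 1678)) = (-40*(-13) - 85)/(2304 - 686) = (520 - 85)/1618 = 435*(1/1618) = 435/1618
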